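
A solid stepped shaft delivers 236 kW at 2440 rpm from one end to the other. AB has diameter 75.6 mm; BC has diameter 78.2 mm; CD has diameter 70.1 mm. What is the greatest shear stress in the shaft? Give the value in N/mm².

ω = 2π·2440/60 = 255.5 rad/s, so T = P/ω = 236×10³ / 255.5 = 923.6 N·m.
Under the same torque, τ_max = 16T/(πd³) is largest where d is smallest — segment CD (d = 70.1 mm).
τ_max = 16·923.6/(π·(0.0701)³) = 1.366×10^7 Pa.

13.7 N/mm²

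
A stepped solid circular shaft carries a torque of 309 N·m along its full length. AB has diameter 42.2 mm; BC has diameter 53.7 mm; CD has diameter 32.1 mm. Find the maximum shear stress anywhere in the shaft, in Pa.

4.76e7 Pa

Under the same torque, τ_max = 16T/(πd³) is largest where d is smallest — segment CD (d = 32.1 mm).
τ_max = 16·309.0/(π·(0.0321)³) = 4.758×10^7 Pa.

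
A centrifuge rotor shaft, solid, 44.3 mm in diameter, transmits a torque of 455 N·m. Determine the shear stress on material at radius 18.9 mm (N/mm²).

J = πd⁴/32 = π(0.0443)⁴/32 = 3.781×10^-7 m⁴.
Shear stress varies linearly with radius: τ = T·r/J = 455.0 × 0.0189 / 3.781×10^-7 = 2.274×10^7 Pa.

22.7 N/mm²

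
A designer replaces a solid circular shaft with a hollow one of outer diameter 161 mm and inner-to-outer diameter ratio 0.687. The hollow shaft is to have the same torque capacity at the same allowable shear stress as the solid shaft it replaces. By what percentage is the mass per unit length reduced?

37.5 %

Equal τ_max and T ⇒ the solid shaft needs d_s³ = d_o³(1−k⁴), so d_s = 161·(1−0.687⁴)^(1/3) = 148.0 mm.
Area ratio A_h/A_s = d_o²(1−k²)/d_s² = (1−k²)/(1−k⁴)^(2/3) = 0.6246.
Mass saving = 1 − 0.6246 = 37.5 %.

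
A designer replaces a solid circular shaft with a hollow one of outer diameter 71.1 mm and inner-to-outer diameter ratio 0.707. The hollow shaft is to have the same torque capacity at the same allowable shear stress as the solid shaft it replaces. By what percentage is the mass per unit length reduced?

39.4 %

Equal τ_max and T ⇒ the solid shaft needs d_s³ = d_o³(1−k⁴), so d_s = 71.1·(1−0.707⁴)^(1/3) = 64.60 mm.
Area ratio A_h/A_s = d_o²(1−k²)/d_s² = (1−k²)/(1−k⁴)^(2/3) = 0.6058.
Mass saving = 1 − 0.6058 = 39.4 %.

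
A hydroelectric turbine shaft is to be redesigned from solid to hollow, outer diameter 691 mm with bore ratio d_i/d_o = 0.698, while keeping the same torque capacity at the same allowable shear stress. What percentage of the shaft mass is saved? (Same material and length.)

38.6 %

Equal τ_max and T ⇒ the solid shaft needs d_s³ = d_o³(1−k⁴), so d_s = 691·(1−0.698⁴)^(1/3) = 631.3 mm.
Area ratio A_h/A_s = d_o²(1−k²)/d_s² = (1−k²)/(1−k⁴)^(2/3) = 0.6143.
Mass saving = 1 − 0.6143 = 38.6 %.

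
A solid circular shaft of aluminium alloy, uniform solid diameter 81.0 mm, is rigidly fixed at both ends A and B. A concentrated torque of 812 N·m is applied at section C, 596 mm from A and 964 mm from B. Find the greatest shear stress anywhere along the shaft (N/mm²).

4.81 N/mm²

With uniform GJ and both ends fixed, compatibility θ_AC = θ_CB gives T_A·a = T_B·b, together with T_A + T_B = T₀.
T_A = T₀·b/(a+b) = 812.0·964/1560 = 501.8 N·m; T_B = 310.2 N·m.
τ in each portion: τ_AC = 4.81×10^6 Pa, τ_CB = 2.97×10^6 Pa; maximum is in AC.
τ_max = T_AC·r/J = 501.8·0.0405/4.23×10^-6 = 4.809×10^6 Pa.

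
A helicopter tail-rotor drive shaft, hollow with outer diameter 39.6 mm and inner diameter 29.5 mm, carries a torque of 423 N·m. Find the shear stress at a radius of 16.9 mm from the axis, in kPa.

42800 kPa

J = π(d_o⁴ − d_i⁴)/32 = π(0.0396⁴ − 0.0295⁴)/32 = 1.671×10^-7 m⁴.
Shear stress varies linearly with radius: τ = T·r/J = 423.0 × 0.0169 / 1.671×10^-7 = 4.279×10^7 Pa.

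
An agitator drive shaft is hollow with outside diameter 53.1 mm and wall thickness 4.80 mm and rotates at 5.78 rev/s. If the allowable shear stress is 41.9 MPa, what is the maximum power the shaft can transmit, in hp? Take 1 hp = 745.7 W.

33.0 hp

J = π(d_o⁴ − d_i⁴)/32 = π(0.0531⁴ − 0.0435⁴)/32 = 4.290×10^-7 m⁴.
T_max = τ_allow·J/r = 4.19×10^7 × 4.290×10^-7 / 0.0266 = 677.0 N·m.
ω = 2π·5.78 = 36.32 rad/s, so P_max = T_max·ω = 2.459×10^4 W.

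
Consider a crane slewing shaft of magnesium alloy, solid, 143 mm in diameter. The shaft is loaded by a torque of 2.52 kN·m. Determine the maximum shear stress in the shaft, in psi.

637 psi

J = πd⁴/32 = π(0.143)⁴/32 = 4.105×10^-5 m⁴.
τ_max = T·r/J = 2520 × 0.0715 / 4.105×10^-5 = 4.389×10^6 Pa.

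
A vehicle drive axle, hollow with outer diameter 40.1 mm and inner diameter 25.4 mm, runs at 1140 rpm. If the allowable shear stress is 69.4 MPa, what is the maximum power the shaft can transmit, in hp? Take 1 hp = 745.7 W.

118 hp

J = π(d_o⁴ − d_i⁴)/32 = π(0.0401⁴ − 0.0254⁴)/32 = 2.130×10^-7 m⁴.
T_max = τ_allow·J/r = 6.94×10^7 × 2.130×10^-7 / 0.0201 = 737.2 N·m.
ω = 2π·1140/60 = 119.4 rad/s, so P_max = T_max·ω = 8.801×10^4 W.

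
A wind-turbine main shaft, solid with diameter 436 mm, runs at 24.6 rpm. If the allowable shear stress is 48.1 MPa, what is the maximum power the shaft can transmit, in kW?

2020 kW

J = πd⁴/32 = π(0.436)⁴/32 = 3.548×10^-3 m⁴.
T_max = τ_allow·J/r = 4.81×10^7 × 3.548×10^-3 / 0.218 = 782800 N·m.
ω = 2π·24.6/60 = 2.576 rad/s, so P_max = T_max·ω = 2.016×10^6 W.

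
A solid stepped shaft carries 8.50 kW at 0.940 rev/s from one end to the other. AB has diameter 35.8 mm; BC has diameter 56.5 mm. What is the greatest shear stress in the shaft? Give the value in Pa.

ω = 2π·0.940 = 5.906 rad/s, so T = P/ω = 8.50×10³ / 5.906 = 1439 N·m.
Under the same torque, τ_max = 16T/(πd³) is largest where d is smallest — segment AB (d = 35.8 mm).
τ_max = 16·1439/(π·(0.0358)³) = 1.597×10^8 Pa.

1.60e8 Pa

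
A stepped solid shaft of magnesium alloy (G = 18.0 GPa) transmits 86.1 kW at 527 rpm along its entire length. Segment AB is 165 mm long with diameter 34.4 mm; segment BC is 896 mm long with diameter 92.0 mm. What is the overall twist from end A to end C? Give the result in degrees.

6.59°

ω = 2π·527/60 = 55.19 rad/s, so T = P/ω = 86.1×10³ / 55.19 = 1560 N·m.
J_AB = π(0.0344)⁴/32 = 1.37×10^-7 m⁴; J_BC = π(0.0920)⁴/32 = 7.03×10^-6 m⁴.
θ = (T/G)·Σ L_i/J_i = (1560/18.0×10⁹)·(0.165/1.37×10^-7 + 0.896/7.03×10^-6) = 0.1151 rad.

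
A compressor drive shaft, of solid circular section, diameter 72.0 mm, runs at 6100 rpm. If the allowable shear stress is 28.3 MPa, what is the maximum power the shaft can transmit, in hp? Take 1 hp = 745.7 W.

1780 hp

J = πd⁴/32 = π(0.0720)⁴/32 = 2.638×10^-6 m⁴.
T_max = τ_allow·J/r = 2.83×10^7 × 2.638×10^-6 / 0.0360 = 2074 N·m.
ω = 2π·6100/60 = 638.8 rad/s, so P_max = T_max·ω = 1.325×10^6 W.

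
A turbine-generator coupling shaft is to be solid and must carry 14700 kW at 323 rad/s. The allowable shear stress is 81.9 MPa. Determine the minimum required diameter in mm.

141 mm

ω = 323 rad/s, so T = P/ω = 14700×10³ / 323.0 = 45510 N·m.
For a solid shaft τ_max = 16T/(πd³), so d = (16T/(π τ_allow))^(1/3) = (16·45510/(π·8.19×10^7))^(1/3) = 0.1414 m.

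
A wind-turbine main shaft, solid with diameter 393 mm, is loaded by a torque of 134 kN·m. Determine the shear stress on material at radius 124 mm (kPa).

7100 kPa

J = πd⁴/32 = π(0.393)⁴/32 = 2.342×10^-3 m⁴.
Shear stress varies linearly with radius: τ = T·r/J = 134000 × 0.124 / 2.342×10^-3 = 7.095×10^6 Pa.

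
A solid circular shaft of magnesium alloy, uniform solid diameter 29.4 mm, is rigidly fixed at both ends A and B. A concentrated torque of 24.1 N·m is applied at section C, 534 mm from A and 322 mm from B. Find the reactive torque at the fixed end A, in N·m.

With uniform GJ and both ends fixed, compatibility θ_AC = θ_CB gives T_A·a = T_B·b, together with T_A + T_B = T₀.
T_A = T₀·b/(a+b) = 24.10·322/856.0 = 9.066 N·m; T_B = 15.03 N·m.

9.07 N·m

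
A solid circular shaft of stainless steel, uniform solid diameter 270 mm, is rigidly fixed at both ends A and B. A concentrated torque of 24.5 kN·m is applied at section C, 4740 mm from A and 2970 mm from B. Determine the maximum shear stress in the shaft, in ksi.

With uniform GJ and both ends fixed, compatibility θ_AC = θ_CB gives T_A·a = T_B·b, together with T_A + T_B = T₀.
T_A = T₀·b/(a+b) = 24500·2970/7710 = 9438 N·m; T_B = 15060 N·m.
τ in each portion: τ_AC = 2.44×10^6 Pa, τ_CB = 3.90×10^6 Pa; maximum is in CB.
τ_max = T_CB·r/J = 15060·0.135/5.22×10^-4 = 3.897×10^6 Pa.

0.565 ksi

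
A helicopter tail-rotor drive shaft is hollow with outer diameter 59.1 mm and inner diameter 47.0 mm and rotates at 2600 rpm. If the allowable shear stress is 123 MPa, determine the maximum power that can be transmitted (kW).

J = π(d_o⁴ − d_i⁴)/32 = π(0.0591⁴ − 0.0470⁴)/32 = 7.186×10^-7 m⁴.
T_max = τ_allow·J/r = 1.23×10^8 × 7.186×10^-7 / 0.0295 = 2991 N·m.
ω = 2π·2600/60 = 272.3 rad/s, so P_max = T_max·ω = 8.144×10^5 W.

814 kW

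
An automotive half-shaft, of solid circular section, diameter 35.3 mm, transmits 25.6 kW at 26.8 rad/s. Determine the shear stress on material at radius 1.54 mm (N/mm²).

9.65 N/mm²

ω = 26.8 rad/s, so T = P/ω = 25.6×10³ / 26.80 = 955.2 N·m.
J = πd⁴/32 = π(0.0353)⁴/32 = 1.524×10^-7 m⁴.
Shear stress varies linearly with radius: τ = T·r/J = 955.2 × 0.00154 / 1.524×10^-7 = 9.650×10^6 Pa.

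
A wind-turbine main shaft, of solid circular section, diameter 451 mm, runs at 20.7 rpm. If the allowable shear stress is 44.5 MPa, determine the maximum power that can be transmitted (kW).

1740 kW

J = πd⁴/32 = π(0.451)⁴/32 = 4.062×10^-3 m⁴.
T_max = τ_allow·J/r = 4.45×10^7 × 4.062×10^-3 / 0.226 = 801500 N·m.
ω = 2π·20.7/60 = 2.168 rad/s, so P_max = T_max·ω = 1.737×10^6 W.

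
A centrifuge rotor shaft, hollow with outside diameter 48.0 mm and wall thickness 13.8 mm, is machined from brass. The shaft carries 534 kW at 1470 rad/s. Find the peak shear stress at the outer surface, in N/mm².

17.3 N/mm²

ω = 1470 rad/s, so T = P/ω = 534×10³ / 1470 = 363.3 N·m.
J = π(d_o⁴ − d_i⁴)/32 = π(0.0480⁴ − 0.0204⁴)/32 = 5.041×10^-7 m⁴.
τ_max = T·r/J = 363.3 × 0.0240 / 5.041×10^-7 = 1.729×10^7 Pa.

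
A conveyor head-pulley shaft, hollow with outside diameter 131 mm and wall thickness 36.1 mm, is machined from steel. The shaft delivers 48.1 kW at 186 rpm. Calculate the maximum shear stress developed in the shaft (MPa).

ω = 2π·186/60 = 19.48 rad/s, so T = P/ω = 48.1×10³ / 19.48 = 2469 N·m.
J = π(d_o⁴ − d_i⁴)/32 = π(0.131⁴ − 0.0588⁴)/32 = 2.774×10^-5 m⁴.
τ_max = T·r/J = 2469 × 0.0655 / 2.774×10^-5 = 5.831×10^6 Pa.

5.83 MPa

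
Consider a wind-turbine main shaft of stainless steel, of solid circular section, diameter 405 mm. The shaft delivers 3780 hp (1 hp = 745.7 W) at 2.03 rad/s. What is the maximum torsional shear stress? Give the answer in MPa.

106 MPa

ω = 2.03 rad/s, so T = P/ω = 3780×745.7 / 2.030 = 1.389e6 N·m.
J = πd⁴/32 = π(0.405)⁴/32 = 2.641×10^-3 m⁴.
τ_max = T·r/J = 1.389e6 × 0.203 / 2.641×10^-3 = 1.065×10^8 Pa.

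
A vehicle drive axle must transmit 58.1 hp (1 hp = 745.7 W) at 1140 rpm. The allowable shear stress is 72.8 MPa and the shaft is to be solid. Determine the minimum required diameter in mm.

ω = 2π·1140/60 = 119.4 rad/s, so T = P/ω = 58.1×745.7 / 119.4 = 362.9 N·m.
For a solid shaft τ_max = 16T/(πd³), so d = (16T/(π τ_allow))^(1/3) = (16·362.9/(π·7.28×10^7))^(1/3) = 0.02939 m.

29.4 mm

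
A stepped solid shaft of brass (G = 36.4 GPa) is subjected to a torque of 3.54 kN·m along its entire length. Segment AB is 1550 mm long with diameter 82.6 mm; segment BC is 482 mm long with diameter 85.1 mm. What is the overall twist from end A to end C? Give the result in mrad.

J_AB = π(0.0826)⁴/32 = 4.57×10^-6 m⁴; J_BC = π(0.0851)⁴/32 = 5.15×10^-6 m⁴.
θ = (T/G)·Σ L_i/J_i = (3540/36.4×10⁹)·(1.55/4.57×10^-6 + 0.482/5.15×10^-6) = 0.04209 rad.

42.1 mrad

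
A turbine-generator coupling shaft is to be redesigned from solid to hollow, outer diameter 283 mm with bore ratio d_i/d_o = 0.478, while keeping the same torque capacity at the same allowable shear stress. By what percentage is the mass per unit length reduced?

20.0 %

Equal τ_max and T ⇒ the solid shaft needs d_s³ = d_o³(1−k⁴), so d_s = 283·(1−0.478⁴)^(1/3) = 278.0 mm.
Area ratio A_h/A_s = d_o²(1−k²)/d_s² = (1−k²)/(1−k⁴)^(2/3) = 0.7996.
Mass saving = 1 − 0.7996 = 20.0 %.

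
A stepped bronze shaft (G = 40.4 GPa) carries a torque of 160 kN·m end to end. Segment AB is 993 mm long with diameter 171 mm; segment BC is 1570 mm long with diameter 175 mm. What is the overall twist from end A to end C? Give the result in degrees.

J_AB = π(0.171)⁴/32 = 8.39×10^-5 m⁴; J_BC = π(0.175)⁴/32 = 9.21×10^-5 m⁴.
θ = (T/G)·Σ L_i/J_i = (160000/40.4×10⁹)·(0.993/8.39×10^-5 + 1.57/9.21×10^-5) = 0.1144 rad.

6.55°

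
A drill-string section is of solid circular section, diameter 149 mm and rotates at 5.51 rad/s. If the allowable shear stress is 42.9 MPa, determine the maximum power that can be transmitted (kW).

154 kW

J = πd⁴/32 = π(0.149)⁴/32 = 4.839×10^-5 m⁴.
T_max = τ_allow·J/r = 4.29×10^7 × 4.839×10^-5 / 0.0745 = 27860 N·m.
ω = 5.51 rad/s, so P_max = T_max·ω = 1.535×10^5 W.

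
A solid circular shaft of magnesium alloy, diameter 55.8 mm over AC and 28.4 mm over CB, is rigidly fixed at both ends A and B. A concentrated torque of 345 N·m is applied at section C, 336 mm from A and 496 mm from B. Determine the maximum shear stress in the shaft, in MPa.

Compatibility: T_A·a/J_AC = T_B·b/J_CB with T_A + T_B = T₀.
J_AC = 9.52×10^-7 m⁴, J_CB = 6.39×10^-8 m⁴, so T_A = T₀·(J_AC/a)/((J_AC/a)+(J_CB/b)) = 330.0 N·m, T_B = 15.00 N·m.
τ in each portion: τ_AC = 9.67×10^6 Pa, τ_CB = 3.34×10^6 Pa; maximum is in AC.
τ_max = T_AC·r/J = 330.0·0.0279/9.52×10^-7 = 9.673×10^6 Pa.

9.67 MPa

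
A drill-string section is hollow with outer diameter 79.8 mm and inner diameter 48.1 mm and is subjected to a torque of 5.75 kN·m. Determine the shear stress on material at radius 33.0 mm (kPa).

54900 kPa

J = π(d_o⁴ − d_i⁴)/32 = π(0.0798⁴ − 0.0481⁴)/32 = 3.456×10^-6 m⁴.
Shear stress varies linearly with radius: τ = T·r/J = 5750 × 0.0330 / 3.456×10^-6 = 5.491×10^7 Pa.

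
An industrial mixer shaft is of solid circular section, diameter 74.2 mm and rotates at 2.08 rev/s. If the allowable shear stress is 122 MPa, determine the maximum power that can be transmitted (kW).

128 kW

J = πd⁴/32 = π(0.0742)⁴/32 = 2.976×10^-6 m⁴.
T_max = τ_allow·J/r = 1.22×10^8 × 2.976×10^-6 / 0.0371 = 9786 N·m.
ω = 2π·2.08 = 13.07 rad/s, so P_max = T_max·ω = 1.279×10^5 W.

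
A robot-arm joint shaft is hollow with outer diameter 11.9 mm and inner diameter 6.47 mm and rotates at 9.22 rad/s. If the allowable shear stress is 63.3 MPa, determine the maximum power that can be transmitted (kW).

J = π(d_o⁴ − d_i⁴)/32 = π(0.0119⁴ − 0.00647⁴)/32 = 1.797×10^-9 m⁴.
T_max = τ_allow·J/r = 6.33×10^7 × 1.797×10^-9 / 0.00595 = 19.11 N·m.
ω = 9.22 rad/s, so P_max = T_max·ω = 176.2 W.

0.176 kW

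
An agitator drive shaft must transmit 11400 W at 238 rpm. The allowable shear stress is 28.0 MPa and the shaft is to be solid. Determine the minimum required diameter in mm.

43.7 mm

ω = 2π·238/60 = 24.92 rad/s, so T = P/ω = 11400 / 24.92 = 457.4 N·m.
For a solid shaft τ_max = 16T/(πd³), so d = (16T/(π τ_allow))^(1/3) = (16·457.4/(π·2.80×10^7))^(1/3) = 0.04366 m.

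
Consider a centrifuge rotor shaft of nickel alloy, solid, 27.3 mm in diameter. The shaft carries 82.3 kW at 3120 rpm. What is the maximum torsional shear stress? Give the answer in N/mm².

63.1 N/mm²

ω = 2π·3120/60 = 326.7 rad/s, so T = P/ω = 82.3×10³ / 326.7 = 251.9 N·m.
J = πd⁴/32 = π(0.0273)⁴/32 = 5.453×10^-8 m⁴.
τ_max = T·r/J = 251.9 × 0.0137 / 5.453×10^-8 = 6.305×10^7 Pa.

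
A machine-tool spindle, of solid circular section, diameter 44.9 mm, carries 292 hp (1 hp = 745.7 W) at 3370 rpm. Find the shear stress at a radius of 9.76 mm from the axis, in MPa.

ω = 2π·3370/60 = 352.9 rad/s, so T = P/ω = 292×745.7 / 352.9 = 617.0 N·m.
J = πd⁴/32 = π(0.0449)⁴/32 = 3.990×10^-7 m⁴.
Shear stress varies linearly with radius: τ = T·r/J = 617.0 × 0.00976 / 3.990×10^-7 = 1.509×10^7 Pa.

15.1 MPa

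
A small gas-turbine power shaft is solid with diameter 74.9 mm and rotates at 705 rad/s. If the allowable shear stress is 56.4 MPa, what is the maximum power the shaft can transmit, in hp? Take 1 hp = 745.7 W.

4400 hp

J = πd⁴/32 = π(0.0749)⁴/32 = 3.090×10^-6 m⁴.
T_max = τ_allow·J/r = 5.64×10^7 × 3.090×10^-6 / 0.0375 = 4653 N·m.
ω = 705 rad/s, so P_max = T_max·ω = 3.281×10^6 W.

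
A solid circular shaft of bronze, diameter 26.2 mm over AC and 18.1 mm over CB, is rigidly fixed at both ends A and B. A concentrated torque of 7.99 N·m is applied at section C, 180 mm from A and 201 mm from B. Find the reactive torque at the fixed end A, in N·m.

Compatibility: T_A·a/J_AC = T_B·b/J_CB with T_A + T_B = T₀.
J_AC = 4.63×10^-8 m⁴, J_CB = 1.05×10^-8 m⁴, so T_A = T₀·(J_AC/a)/((J_AC/a)+(J_CB/b)) = 6.636 N·m, T_B = 1.354 N·m.

6.64 N·m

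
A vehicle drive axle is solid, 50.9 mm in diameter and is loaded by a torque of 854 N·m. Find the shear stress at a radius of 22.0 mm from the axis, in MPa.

J = πd⁴/32 = π(0.0509)⁴/32 = 6.590×10^-7 m⁴.
Shear stress varies linearly with radius: τ = T·r/J = 854.0 × 0.0220 / 6.590×10^-7 = 2.851×10^7 Pa.

28.5 MPa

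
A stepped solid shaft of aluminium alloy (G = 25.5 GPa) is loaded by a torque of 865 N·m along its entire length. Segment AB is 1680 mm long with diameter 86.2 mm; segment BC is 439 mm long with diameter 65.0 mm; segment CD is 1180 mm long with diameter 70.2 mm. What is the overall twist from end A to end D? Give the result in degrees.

J_AB = π(0.0862)⁴/32 = 5.42×10^-6 m⁴; J_BC = π(0.0650)⁴/32 = 1.75×10^-6 m⁴; J_CD = π(0.0702)⁴/32 = 2.38×10^-6 m⁴.
θ = (T/G)·Σ L_i/J_i = (865.0/25.5×10⁹)·(1.68/5.42×10^-6 + 0.439/1.75×10^-6 + 1.18/2.38×10^-6) = 0.03580 rad.

2.05°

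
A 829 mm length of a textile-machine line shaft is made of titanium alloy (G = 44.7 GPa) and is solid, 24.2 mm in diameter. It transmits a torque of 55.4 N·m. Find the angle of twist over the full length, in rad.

0.0305 rad

J = πd⁴/32 = π(0.0242)⁴/32 = 3.367×10^-8 m⁴.
θ = T·L/(G·J) = 55.40 × 0.829 / (44.7×10⁹ × 3.367×10^-8) = 0.03051 rad.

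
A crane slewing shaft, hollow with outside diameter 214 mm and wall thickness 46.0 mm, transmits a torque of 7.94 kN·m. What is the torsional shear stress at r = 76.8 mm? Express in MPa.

J = π(d_o⁴ − d_i⁴)/32 = π(0.214⁴ − 0.122⁴)/32 = 1.842×10^-4 m⁴.
Shear stress varies linearly with radius: τ = T·r/J = 7940 × 0.0768 / 1.842×10^-4 = 3.311×10^6 Pa.

3.31 MPa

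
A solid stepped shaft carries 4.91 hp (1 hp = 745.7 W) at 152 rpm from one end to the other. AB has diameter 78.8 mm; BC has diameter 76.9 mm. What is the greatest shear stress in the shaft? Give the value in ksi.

0.374 ksi

ω = 2π·152/60 = 15.92 rad/s, so T = P/ω = 4.91×745.7 / 15.92 = 230.0 N·m.
Under the same torque, τ_max = 16T/(πd³) is largest where d is smallest — segment BC (d = 76.9 mm).
τ_max = 16·230.0/(π·(0.0769)³) = 2.576×10^6 Pa.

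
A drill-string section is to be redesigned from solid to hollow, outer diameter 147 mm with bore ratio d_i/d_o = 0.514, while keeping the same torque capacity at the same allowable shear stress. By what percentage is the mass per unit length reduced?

Equal τ_max and T ⇒ the solid shaft needs d_s³ = d_o³(1−k⁴), so d_s = 147·(1−0.514⁴)^(1/3) = 143.5 mm.
Area ratio A_h/A_s = d_o²(1−k²)/d_s² = (1−k²)/(1−k⁴)^(2/3) = 0.7722.
Mass saving = 1 − 0.7722 = 22.8 %.

22.8 %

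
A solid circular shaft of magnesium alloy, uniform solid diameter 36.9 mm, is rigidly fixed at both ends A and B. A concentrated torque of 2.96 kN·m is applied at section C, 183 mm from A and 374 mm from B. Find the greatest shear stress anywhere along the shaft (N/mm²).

201 N/mm²

With uniform GJ and both ends fixed, compatibility θ_AC = θ_CB gives T_A·a = T_B·b, together with T_A + T_B = T₀.
T_A = T₀·b/(a+b) = 2960·374/557.0 = 1988 N·m; T_B = 972.5 N·m.
τ in each portion: τ_AC = 2.01×10^8 Pa, τ_CB = 9.86×10^7 Pa; maximum is in AC.
τ_max = T_AC·r/J = 1988·0.0184/1.82×10^-7 = 2.015×10^8 Pa.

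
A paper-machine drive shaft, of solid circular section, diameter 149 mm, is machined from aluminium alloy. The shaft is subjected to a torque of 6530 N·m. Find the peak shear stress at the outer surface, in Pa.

1.01e7 Pa

J = πd⁴/32 = π(0.149)⁴/32 = 4.839×10^-5 m⁴.
τ_max = T·r/J = 6530 × 0.0745 / 4.839×10^-5 = 1.005×10^7 Pa.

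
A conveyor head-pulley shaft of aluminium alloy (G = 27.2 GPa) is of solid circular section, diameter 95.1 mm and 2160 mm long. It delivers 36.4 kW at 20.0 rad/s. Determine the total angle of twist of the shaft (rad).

ω = 20.0 rad/s, so T = P/ω = 36.4×10³ / 20.00 = 1820 N·m.
J = πd⁴/32 = π(0.0951)⁴/32 = 8.030×10^-6 m⁴.
θ = T·L/(G·J) = 1820 × 2.16 / (27.2×10⁹ × 8.030×10^-6) = 0.01800 rad.

0.0180 rad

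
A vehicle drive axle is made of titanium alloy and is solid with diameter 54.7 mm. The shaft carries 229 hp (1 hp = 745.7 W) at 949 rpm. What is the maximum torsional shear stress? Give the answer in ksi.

ω = 2π·949/60 = 99.38 rad/s, so T = P/ω = 229×745.7 / 99.38 = 1718 N·m.
J = πd⁴/32 = π(0.0547)⁴/32 = 8.789×10^-7 m⁴.
τ_max = T·r/J = 1718 × 0.0274 / 8.789×10^-7 = 5.347×10^7 Pa.

7.76 ksi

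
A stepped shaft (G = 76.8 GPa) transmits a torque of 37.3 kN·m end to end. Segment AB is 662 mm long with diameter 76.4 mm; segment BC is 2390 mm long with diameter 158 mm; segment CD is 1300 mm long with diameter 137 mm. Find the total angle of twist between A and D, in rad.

0.133 rad

J_AB = π(0.0764)⁴/32 = 3.34×10^-6 m⁴; J_BC = π(0.158)⁴/32 = 6.12×10^-5 m⁴; J_CD = π(0.137)⁴/32 = 3.46×10^-5 m⁴.
θ = (T/G)·Σ L_i/J_i = (37300/76.8×10⁹)·(0.662/3.34×10^-6 + 2.39/6.12×10^-5 + 1.30/3.46×10^-5) = 0.1334 rad.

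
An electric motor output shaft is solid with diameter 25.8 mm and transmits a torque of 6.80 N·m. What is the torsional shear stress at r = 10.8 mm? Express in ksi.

J = πd⁴/32 = π(0.0258)⁴/32 = 4.350×10^-8 m⁴.
Shear stress varies linearly with radius: τ = T·r/J = 6.800 × 0.0108 / 4.350×10^-8 = 1.688×10^6 Pa.

0.245 ksi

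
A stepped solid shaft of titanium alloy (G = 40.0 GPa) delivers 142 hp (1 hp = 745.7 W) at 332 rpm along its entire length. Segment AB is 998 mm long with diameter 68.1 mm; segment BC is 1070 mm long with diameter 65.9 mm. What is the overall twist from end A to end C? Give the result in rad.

0.0800 rad

ω = 2π·332/60 = 34.77 rad/s, so T = P/ω = 142×745.7 / 34.77 = 3046 N·m.
J_AB = π(0.0681)⁴/32 = 2.11×10^-6 m⁴; J_BC = π(0.0659)⁴/32 = 1.85×10^-6 m⁴.
θ = (T/G)·Σ L_i/J_i = (3046/40.0×10⁹)·(0.998/2.11×10^-6 + 1.07/1.85×10^-6) = 0.07999 rad.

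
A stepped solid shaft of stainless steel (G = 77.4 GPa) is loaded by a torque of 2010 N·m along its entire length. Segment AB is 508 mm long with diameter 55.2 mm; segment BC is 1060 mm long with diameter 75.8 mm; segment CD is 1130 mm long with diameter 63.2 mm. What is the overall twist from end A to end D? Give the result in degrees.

J_AB = π(0.0552)⁴/32 = 9.11×10^-7 m⁴; J_BC = π(0.0758)⁴/32 = 3.24×10^-6 m⁴; J_CD = π(0.0632)⁴/32 = 1.57×10^-6 m⁴.
θ = (T/G)·Σ L_i/J_i = (2010/77.4×10⁹)·(0.508/9.11×10^-7 + 1.06/3.24×10^-6 + 1.13/1.57×10^-6) = 0.04170 rad.

2.39°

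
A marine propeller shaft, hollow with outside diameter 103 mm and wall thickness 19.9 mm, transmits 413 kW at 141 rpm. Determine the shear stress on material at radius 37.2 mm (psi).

ω = 2π·141/60 = 14.77 rad/s, so T = P/ω = 413×10³ / 14.77 = 27970 N·m.
J = π(d_o⁴ − d_i⁴)/32 = π(0.103⁴ − 0.0632⁴)/32 = 9.483×10^-6 m⁴.
Shear stress varies linearly with radius: τ = T·r/J = 27970 × 0.0372 / 9.483×10^-6 = 1.097×10^8 Pa.

15900 psi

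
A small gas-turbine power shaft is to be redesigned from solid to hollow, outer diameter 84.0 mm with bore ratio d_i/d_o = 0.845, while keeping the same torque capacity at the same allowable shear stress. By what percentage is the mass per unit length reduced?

54.0 %

Equal τ_max and T ⇒ the solid shaft needs d_s³ = d_o³(1−k⁴), so d_s = 84.0·(1−0.845⁴)^(1/3) = 66.23 mm.
Area ratio A_h/A_s = d_o²(1−k²)/d_s² = (1−k²)/(1−k⁴)^(2/3) = 0.4600.
Mass saving = 1 − 0.4600 = 54.0 %.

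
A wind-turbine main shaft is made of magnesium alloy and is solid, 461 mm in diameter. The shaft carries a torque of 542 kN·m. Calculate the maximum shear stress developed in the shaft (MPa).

28.2 MPa

J = πd⁴/32 = π(0.461)⁴/32 = 4.434×10^-3 m⁴.
τ_max = T·r/J = 542000 × 0.231 / 4.434×10^-3 = 2.818×10^7 Pa.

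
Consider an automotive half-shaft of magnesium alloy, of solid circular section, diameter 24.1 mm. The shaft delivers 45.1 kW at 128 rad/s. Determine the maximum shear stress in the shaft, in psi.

18600 psi

ω = 128 rad/s, so T = P/ω = 45.1×10³ / 128.0 = 352.3 N·m.
J = πd⁴/32 = π(0.0241)⁴/32 = 3.312×10^-8 m⁴.
τ_max = T·r/J = 352.3 × 0.0120 / 3.312×10^-8 = 1.282×10^8 Pa.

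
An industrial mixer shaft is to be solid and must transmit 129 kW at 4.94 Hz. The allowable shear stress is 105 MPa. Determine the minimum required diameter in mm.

ω = 2π·4.94 = 31.04 rad/s, so T = P/ω = 129×10³ / 31.04 = 4156 N·m.
For a solid shaft τ_max = 16T/(πd³), so d = (16T/(π τ_allow))^(1/3) = (16·4156/(π·1.05×10^8))^(1/3) = 0.05863 m.

58.6 mm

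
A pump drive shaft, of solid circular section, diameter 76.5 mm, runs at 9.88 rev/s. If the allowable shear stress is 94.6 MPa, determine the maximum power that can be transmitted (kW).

516 kW

J = πd⁴/32 = π(0.0765)⁴/32 = 3.362×10^-6 m⁴.
T_max = τ_allow·J/r = 9.46×10^7 × 3.362×10^-6 / 0.0382 = 8316 N·m.
ω = 2π·9.88 = 62.08 rad/s, so P_max = T_max·ω = 5.162×10^5 W.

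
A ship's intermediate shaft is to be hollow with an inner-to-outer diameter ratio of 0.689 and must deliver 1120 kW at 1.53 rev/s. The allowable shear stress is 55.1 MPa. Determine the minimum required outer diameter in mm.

ω = 2π·1.53 = 9.613 rad/s, so T = P/ω = 1120×10³ / 9.613 = 116500 N·m.
For a hollow shaft with d_i/d_o = 0.689: τ_max = 16T/(π d_o³ (1−k⁴)), so d_o = [16T/(π τ_allow (1−k⁴))]^(1/3) = [16·116500/(π·5.51×10^7·0.7746)]^(1/3) = 0.2404 m.

240 mm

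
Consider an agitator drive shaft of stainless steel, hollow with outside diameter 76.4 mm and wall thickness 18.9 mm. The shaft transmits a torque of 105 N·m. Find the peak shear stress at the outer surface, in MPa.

J = π(d_o⁴ − d_i⁴)/32 = π(0.0764⁴ − 0.0386⁴)/32 = 3.127×10^-6 m⁴.
τ_max = T·r/J = 105.0 × 0.0382 / 3.127×10^-6 = 1.283×10^6 Pa.

1.28 MPa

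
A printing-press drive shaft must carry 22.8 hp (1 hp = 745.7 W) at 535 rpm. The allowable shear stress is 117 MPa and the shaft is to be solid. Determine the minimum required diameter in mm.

23.6 mm

ω = 2π·535/60 = 56.03 rad/s, so T = P/ω = 22.8×745.7 / 56.03 = 303.5 N·m.
For a solid shaft τ_max = 16T/(πd³), so d = (16T/(π τ_allow))^(1/3) = (16·303.5/(π·1.17×10^8))^(1/3) = 0.02364 m.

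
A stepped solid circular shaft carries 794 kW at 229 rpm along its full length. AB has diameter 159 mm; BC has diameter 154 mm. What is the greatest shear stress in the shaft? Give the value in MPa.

46.2 MPa

ω = 2π·229/60 = 23.98 rad/s, so T = P/ω = 794×10³ / 23.98 = 33110 N·m.
Under the same torque, τ_max = 16T/(πd³) is largest where d is smallest — segment BC (d = 154 mm).
τ_max = 16·33110/(π·(0.154)³) = 4.617×10^7 Pa.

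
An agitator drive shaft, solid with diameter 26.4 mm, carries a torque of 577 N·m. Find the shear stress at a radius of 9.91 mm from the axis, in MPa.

120 MPa

J = πd⁴/32 = π(0.0264)⁴/32 = 4.769×10^-8 m⁴.
Shear stress varies linearly with radius: τ = T·r/J = 577.0 × 0.00991 / 4.769×10^-8 = 1.199×10^8 Pa.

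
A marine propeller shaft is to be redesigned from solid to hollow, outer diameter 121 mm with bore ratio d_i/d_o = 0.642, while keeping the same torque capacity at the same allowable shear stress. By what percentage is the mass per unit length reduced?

Equal τ_max and T ⇒ the solid shaft needs d_s³ = d_o³(1−k⁴), so d_s = 121·(1−0.642⁴)^(1/3) = 113.7 mm.
Area ratio A_h/A_s = d_o²(1−k²)/d_s² = (1−k²)/(1−k⁴)^(2/3) = 0.6655.
Mass saving = 1 − 0.6655 = 33.4 %.

33.4 %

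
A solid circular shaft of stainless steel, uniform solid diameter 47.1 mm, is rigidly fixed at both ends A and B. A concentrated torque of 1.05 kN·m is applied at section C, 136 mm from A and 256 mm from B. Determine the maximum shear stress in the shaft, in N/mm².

With uniform GJ and both ends fixed, compatibility θ_AC = θ_CB gives T_A·a = T_B·b, together with T_A + T_B = T₀.
T_A = T₀·b/(a+b) = 1050·256/392.0 = 685.7 N·m; T_B = 364.3 N·m.
τ in each portion: τ_AC = 3.34×10^7 Pa, τ_CB = 1.78×10^7 Pa; maximum is in AC.
τ_max = T_AC·r/J = 685.7·0.0236/4.83×10^-7 = 3.342×10^7 Pa.

33.4 N/mm²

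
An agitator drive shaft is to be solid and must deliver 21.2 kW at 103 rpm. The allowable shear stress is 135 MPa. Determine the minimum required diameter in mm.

ω = 2π·103/60 = 10.79 rad/s, so T = P/ω = 21.2×10³ / 10.79 = 1965 N·m.
For a solid shaft τ_max = 16T/(πd³), so d = (16T/(π τ_allow))^(1/3) = (16·1965/(π·1.35×10^8))^(1/3) = 0.04201 m.

42.0 mm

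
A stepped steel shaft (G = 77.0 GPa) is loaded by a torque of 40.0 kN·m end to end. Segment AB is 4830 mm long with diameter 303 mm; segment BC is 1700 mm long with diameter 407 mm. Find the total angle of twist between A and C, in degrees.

J_AB = π(0.303)⁴/32 = 8.28×10^-4 m⁴; J_BC = π(0.407)⁴/32 = 2.69×10^-3 m⁴.
θ = (T/G)·Σ L_i/J_i = (40000/77.0×10⁹)·(4.83/8.28×10^-4 + 1.70/2.69×10^-3) = 3.360×10^-3 rad.

0.193°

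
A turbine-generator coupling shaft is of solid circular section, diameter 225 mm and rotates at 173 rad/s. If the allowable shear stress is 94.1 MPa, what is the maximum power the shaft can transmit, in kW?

J = πd⁴/32 = π(0.225)⁴/32 = 2.516×10^-4 m⁴.
T_max = τ_allow·J/r = 9.41×10^7 × 2.516×10^-4 / 0.113 = 210500 N·m.
ω = 173 rad/s, so P_max = T_max·ω = 3.641×10^7 W.

36400 kW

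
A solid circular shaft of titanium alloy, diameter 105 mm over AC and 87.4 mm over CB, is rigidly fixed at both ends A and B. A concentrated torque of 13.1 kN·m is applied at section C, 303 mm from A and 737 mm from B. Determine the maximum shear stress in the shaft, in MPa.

Compatibility: T_A·a/J_AC = T_B·b/J_CB with T_A + T_B = T₀.
J_AC = 1.19×10^-5 m⁴, J_CB = 5.73×10^-6 m⁴, so T_A = T₀·(J_AC/a)/((J_AC/a)+(J_CB/b)) = 10940 N·m, T_B = 2159 N·m.
τ in each portion: τ_AC = 4.81×10^7 Pa, τ_CB = 1.65×10^7 Pa; maximum is in AC.
τ_max = T_AC·r/J = 10940·0.0525/1.19×10^-5 = 4.813×10^7 Pa.

48.1 MPa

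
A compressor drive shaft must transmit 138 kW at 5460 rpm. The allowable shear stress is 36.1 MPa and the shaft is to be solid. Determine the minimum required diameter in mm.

ω = 2π·5460/60 = 571.8 rad/s, so T = P/ω = 138×10³ / 571.8 = 241.4 N·m.
For a solid shaft τ_max = 16T/(πd³), so d = (16T/(π τ_allow))^(1/3) = (16·241.4/(π·3.61×10^7))^(1/3) = 0.03241 m.

32.4 mm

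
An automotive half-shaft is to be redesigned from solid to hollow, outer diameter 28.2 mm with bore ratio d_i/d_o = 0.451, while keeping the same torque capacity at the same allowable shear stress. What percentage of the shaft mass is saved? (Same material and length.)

Equal τ_max and T ⇒ the solid shaft needs d_s³ = d_o³(1−k⁴), so d_s = 28.2·(1−0.451⁴)^(1/3) = 27.81 mm.
Area ratio A_h/A_s = d_o²(1−k²)/d_s² = (1−k²)/(1−k⁴)^(2/3) = 0.8194.
Mass saving = 1 − 0.8194 = 18.1 %.

18.1 %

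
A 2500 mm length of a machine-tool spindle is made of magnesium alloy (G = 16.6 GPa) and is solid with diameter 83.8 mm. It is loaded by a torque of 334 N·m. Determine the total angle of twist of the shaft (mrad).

10.4 mrad

J = πd⁴/32 = π(0.0838)⁴/32 = 4.841×10^-6 m⁴.
θ = T·L/(G·J) = 334.0 × 2.50 / (16.6×10⁹ × 4.841×10^-6) = 0.01039 rad.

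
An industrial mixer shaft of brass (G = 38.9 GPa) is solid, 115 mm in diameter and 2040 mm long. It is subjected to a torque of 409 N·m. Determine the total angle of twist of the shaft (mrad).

1.25 mrad

J = πd⁴/32 = π(0.115)⁴/32 = 1.717×10^-5 m⁴.
θ = T·L/(G·J) = 409.0 × 2.04 / (38.9×10⁹ × 1.717×10^-5) = 1.249×10^-3 rad.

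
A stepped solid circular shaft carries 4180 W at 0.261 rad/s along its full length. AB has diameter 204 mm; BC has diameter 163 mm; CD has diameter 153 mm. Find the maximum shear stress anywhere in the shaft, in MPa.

ω = 0.261 rad/s, so T = P/ω = 4180 / 0.2610 = 16020 N·m.
Under the same torque, τ_max = 16T/(πd³) is largest where d is smallest — segment CD (d = 153 mm).
τ_max = 16·16020/(π·(0.153)³) = 2.277×10^7 Pa.

22.8 MPa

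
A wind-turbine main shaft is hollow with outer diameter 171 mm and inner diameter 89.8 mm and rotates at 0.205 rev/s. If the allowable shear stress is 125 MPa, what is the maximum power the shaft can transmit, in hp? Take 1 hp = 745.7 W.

J = π(d_o⁴ − d_i⁴)/32 = π(0.171⁴ − 0.0898⁴)/32 = 7.756×10^-5 m⁴.
T_max = τ_allow·J/r = 1.25×10^8 × 7.756×10^-5 / 0.0855 = 113400 N·m.
ω = 2π·0.205 = 1.288 rad/s, so P_max = T_max·ω = 1.461×10^5 W.

196 hp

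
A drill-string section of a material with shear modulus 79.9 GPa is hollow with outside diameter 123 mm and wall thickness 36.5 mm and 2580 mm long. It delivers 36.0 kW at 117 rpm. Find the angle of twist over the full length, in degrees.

0.249°

ω = 2π·117/60 = 12.25 rad/s, so T = P/ω = 36.0×10³ / 12.25 = 2938 N·m.
J = π(d_o⁴ − d_i⁴)/32 = π(0.123⁴ − 0.0500⁴)/32 = 2.186×10^-5 m⁴.
θ = T·L/(G·J) = 2938 × 2.58 / (79.9×10⁹ × 2.186×10^-5) = 4.341×10^-3 rad.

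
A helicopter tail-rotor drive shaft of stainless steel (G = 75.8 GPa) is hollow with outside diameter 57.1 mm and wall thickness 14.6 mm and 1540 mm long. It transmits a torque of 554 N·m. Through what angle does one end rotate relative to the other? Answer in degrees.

J = π(d_o⁴ − d_i⁴)/32 = π(0.0571⁴ − 0.0279⁴)/32 = 9.841×10^-7 m⁴.
θ = T·L/(G·J) = 554.0 × 1.54 / (75.8×10⁹ × 9.841×10^-7) = 0.01144 rad.

0.655°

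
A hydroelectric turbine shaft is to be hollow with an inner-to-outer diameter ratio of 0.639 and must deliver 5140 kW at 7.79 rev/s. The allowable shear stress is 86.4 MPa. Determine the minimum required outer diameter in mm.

ω = 2π·7.79 = 48.95 rad/s, so T = P/ω = 5140×10³ / 48.95 = 105000 N·m.
For a hollow shaft with d_i/d_o = 0.639: τ_max = 16T/(π d_o³ (1−k⁴)), so d_o = [16T/(π τ_allow (1−k⁴))]^(1/3) = [16·105000/(π·8.64×10^7·0.8333)]^(1/3) = 0.1951 m.

195 mm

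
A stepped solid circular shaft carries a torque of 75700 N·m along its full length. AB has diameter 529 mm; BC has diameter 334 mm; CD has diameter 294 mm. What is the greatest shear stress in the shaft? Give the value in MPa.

Under the same torque, τ_max = 16T/(πd³) is largest where d is smallest — segment CD (d = 294 mm).
τ_max = 16·75700/(π·(0.294)³) = 1.517×10^7 Pa.

15.2 MPa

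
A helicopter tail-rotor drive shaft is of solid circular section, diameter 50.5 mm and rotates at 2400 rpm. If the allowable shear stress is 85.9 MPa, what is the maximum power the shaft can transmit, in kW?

J = πd⁴/32 = π(0.0505)⁴/32 = 6.385×10^-7 m⁴.
T_max = τ_allow·J/r = 8.59×10^7 × 6.385×10^-7 / 0.0253 = 2172 N·m.
ω = 2π·2400/60 = 251.3 rad/s, so P_max = T_max·ω = 5.459×10^5 W.

546 kW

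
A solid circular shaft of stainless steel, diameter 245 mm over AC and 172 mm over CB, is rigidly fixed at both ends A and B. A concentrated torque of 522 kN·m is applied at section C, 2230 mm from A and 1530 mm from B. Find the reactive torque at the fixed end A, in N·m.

Compatibility: T_A·a/J_AC = T_B·b/J_CB with T_A + T_B = T₀.
J_AC = 3.54×10^-4 m⁴, J_CB = 8.59×10^-5 m⁴, so T_A = T₀·(J_AC/a)/((J_AC/a)+(J_CB/b)) = 385500 N·m, T_B = 136500 N·m.

386000 N·m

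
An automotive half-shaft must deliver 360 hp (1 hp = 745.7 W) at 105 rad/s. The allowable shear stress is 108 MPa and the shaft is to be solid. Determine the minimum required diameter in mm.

ω = 105 rad/s, so T = P/ω = 360×745.7 / 105.0 = 2557 N·m.
For a solid shaft τ_max = 16T/(πd³), so d = (16T/(π τ_allow))^(1/3) = (16·2557/(π·1.08×10^8))^(1/3) = 0.04940 m.

49.4 mm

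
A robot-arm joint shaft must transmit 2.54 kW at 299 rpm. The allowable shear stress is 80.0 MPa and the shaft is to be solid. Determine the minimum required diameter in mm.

ω = 2π·299/60 = 31.31 rad/s, so T = P/ω = 2.54×10³ / 31.31 = 81.12 N·m.
For a solid shaft τ_max = 16T/(πd³), so d = (16T/(π τ_allow))^(1/3) = (16·81.12/(π·8.00×10^7))^(1/3) = 0.01729 m.

17.3 mm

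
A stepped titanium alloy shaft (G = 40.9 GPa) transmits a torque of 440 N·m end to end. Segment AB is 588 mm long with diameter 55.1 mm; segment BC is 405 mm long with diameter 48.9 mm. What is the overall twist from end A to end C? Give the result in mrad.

14.8 mrad

J_AB = π(0.0551)⁴/32 = 9.05×10^-7 m⁴; J_BC = π(0.0489)⁴/32 = 5.61×10^-7 m⁴.
θ = (T/G)·Σ L_i/J_i = (440.0/40.9×10⁹)·(0.588/9.05×10^-7 + 0.405/5.61×10^-7) = 0.01475 rad.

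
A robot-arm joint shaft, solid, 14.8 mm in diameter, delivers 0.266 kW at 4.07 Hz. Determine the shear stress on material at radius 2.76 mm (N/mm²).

ω = 2π·4.07 = 25.57 rad/s, so T = P/ω = 0.266×10³ / 25.57 = 10.40 N·m.
J = πd⁴/32 = π(0.0148)⁴/32 = 4.710×10^-9 m⁴.
Shear stress varies linearly with radius: τ = T·r/J = 10.40 × 0.00276 / 4.710×10^-9 = 6.095×10^6 Pa.

6.09 N/mm²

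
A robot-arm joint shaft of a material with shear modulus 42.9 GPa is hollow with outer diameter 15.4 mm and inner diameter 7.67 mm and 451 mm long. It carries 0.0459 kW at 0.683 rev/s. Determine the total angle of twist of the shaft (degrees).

ω = 2π·0.683 = 4.291 rad/s, so T = P/ω = 0.0459×10³ / 4.291 = 10.70 N·m.
J = π(d_o⁴ − d_i⁴)/32 = π(0.0154⁴ − 0.00767⁴)/32 = 5.182×10^-9 m⁴.
θ = T·L/(G·J) = 10.70 × 0.451 / (42.9×10⁹ × 5.182×10^-9) = 0.02170 rad.

1.24°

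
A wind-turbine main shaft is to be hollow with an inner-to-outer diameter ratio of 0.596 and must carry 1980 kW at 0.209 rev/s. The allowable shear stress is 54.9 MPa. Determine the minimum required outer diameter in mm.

543 mm

ω = 2π·0.209 = 1.313 rad/s, so T = P/ω = 1980×10³ / 1.313 = 1.508e6 N·m.
For a hollow shaft with d_i/d_o = 0.596: τ_max = 16T/(π d_o³ (1−k⁴)), so d_o = [16T/(π τ_allow (1−k⁴))]^(1/3) = [16·1.508e6/(π·5.49×10^7·0.8738)]^(1/3) = 0.5430 m.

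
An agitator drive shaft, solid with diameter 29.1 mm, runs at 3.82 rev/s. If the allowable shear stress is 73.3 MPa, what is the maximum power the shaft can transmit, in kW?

8.51 kW

J = πd⁴/32 = π(0.0291)⁴/32 = 7.040×10^-8 m⁴.
T_max = τ_allow·J/r = 7.33×10^7 × 7.040×10^-8 / 0.0146 = 354.7 N·m.
ω = 2π·3.82 = 24.00 rad/s, so P_max = T_max·ω = 8512 W.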